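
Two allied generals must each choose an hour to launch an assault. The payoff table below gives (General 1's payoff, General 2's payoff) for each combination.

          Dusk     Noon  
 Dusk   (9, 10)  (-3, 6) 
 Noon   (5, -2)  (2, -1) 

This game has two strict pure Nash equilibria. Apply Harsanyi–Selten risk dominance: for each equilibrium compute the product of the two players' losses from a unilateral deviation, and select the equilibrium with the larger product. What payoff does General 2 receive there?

At both Dusk: General 1 loses 9 − 5 = 4 by deviating; General 2 loses 10 − 6 = 4. Product = 4·4 = 16.
At both Noon: General 1 loses 2 − (-3) = 5 by deviating; General 2 loses -1 − (-2) = 1. Product = 5·1 = 5.
16 > 5, so both Dusk is risk-dominant. General 2's payoff there is 10.

10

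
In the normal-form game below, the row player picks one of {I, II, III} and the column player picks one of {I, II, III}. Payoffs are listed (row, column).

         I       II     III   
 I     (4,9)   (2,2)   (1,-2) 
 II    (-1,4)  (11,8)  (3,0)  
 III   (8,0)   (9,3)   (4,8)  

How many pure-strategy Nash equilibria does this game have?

2

Both II: the row player gets 11 (best alternative 9); the column player gets 8 (best alternative 4). Neither deviates — NE.
Both III: the row player gets 4 (best alternative 3); the column player gets 8 (best alternative 3). Neither deviates — NE.
Both I is not a NE: the row player would switch to III (8 > 4).
No other cell survives both best-response checks, so there are 2 pure NE.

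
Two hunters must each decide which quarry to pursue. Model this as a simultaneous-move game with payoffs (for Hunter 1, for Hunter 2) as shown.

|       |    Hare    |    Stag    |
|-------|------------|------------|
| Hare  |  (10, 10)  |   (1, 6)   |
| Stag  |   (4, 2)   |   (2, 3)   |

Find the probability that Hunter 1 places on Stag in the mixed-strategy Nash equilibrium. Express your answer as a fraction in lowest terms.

Hunter 1's mix p on Hare must make Hunter 2 indifferent between Hare and Stag.
Hunter 2's payoff from Hare: 10p + 2(1−p). From Stag: 6p + 3(1−p).
Set equal: 4p = 1(1−p) → p = 1/5.
Probability on Stag is 1 − 1/5 = 4/5.

4/5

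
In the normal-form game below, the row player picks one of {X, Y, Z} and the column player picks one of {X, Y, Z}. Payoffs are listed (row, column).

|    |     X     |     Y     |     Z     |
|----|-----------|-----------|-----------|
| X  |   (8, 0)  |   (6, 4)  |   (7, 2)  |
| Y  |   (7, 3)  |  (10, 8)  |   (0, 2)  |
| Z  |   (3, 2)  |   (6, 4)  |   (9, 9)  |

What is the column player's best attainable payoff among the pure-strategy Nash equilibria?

Both Y is a pure NE (the row player: 10 ≥ 6; the column player: 8 ≥ 3). The column player gets 8.
Both Z is a pure NE (the row player: 9 ≥ 7; the column player: 9 ≥ 4). The column player gets 9.
Every other cell has a profitable deviation for at least one player. Highest of {8, 9} is 9.

9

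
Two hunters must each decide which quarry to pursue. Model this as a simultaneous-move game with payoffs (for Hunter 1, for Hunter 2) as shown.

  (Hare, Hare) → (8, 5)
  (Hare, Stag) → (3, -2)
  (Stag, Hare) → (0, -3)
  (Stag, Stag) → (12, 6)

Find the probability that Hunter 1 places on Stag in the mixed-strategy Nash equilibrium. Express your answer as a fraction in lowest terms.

7/16

Hunter 1's mix p on Hare must make Hunter 2 indifferent between Hare and Stag.
Hunter 2's payoff from Hare: 5p + (-3)(1−p). From Stag: (-2)p + 6(1−p).
Set equal: 7p = 9(1−p) → p = 9/16.
Probability on Stag is 1 − 9/16 = 7/16.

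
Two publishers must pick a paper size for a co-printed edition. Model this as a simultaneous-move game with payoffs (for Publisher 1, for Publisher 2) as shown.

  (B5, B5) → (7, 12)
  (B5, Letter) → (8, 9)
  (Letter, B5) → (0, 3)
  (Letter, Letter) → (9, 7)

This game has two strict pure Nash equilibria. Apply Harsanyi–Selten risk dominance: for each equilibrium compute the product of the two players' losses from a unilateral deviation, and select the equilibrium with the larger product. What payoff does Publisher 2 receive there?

12

At both B5: Publisher 1 loses 7 − 0 = 7 by deviating; Publisher 2 loses 12 − 9 = 3. Product = 7·3 = 21.
At both Letter: Publisher 1 loses 9 − 8 = 1 by deviating; Publisher 2 loses 7 − 3 = 4. Product = 1·4 = 4.
21 > 4, so both B5 is risk-dominant. Publisher 2's payoff there is 12.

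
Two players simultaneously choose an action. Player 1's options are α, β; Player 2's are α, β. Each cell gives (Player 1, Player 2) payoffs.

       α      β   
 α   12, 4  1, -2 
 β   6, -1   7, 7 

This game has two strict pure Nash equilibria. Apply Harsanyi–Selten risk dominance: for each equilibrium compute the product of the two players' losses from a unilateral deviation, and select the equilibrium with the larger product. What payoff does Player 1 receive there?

7

At both α: Player 1 loses 12 − 6 = 6 by deviating; Player 2 loses 4 − (-2) = 6. Product = 6·6 = 36.
At both β: Player 1 loses 7 − 1 = 6 by deviating; Player 2 loses 7 − (-1) = 8. Product = 6·8 = 48.
48 > 36, so both β is risk-dominant. Player 1's payoff there is 7.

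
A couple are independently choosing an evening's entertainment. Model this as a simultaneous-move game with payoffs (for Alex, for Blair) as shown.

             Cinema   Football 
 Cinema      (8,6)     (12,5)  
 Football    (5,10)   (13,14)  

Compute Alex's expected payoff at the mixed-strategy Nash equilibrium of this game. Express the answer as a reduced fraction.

Blair mixes with probability q on Cinema, chosen so Alex is indifferent: 8q + 12(1−q) = 5q + 13(1−q) gives q = 1/4.
Alex's expected payoff (from either row, since indifferent) is 8·1/4 + 12·3/4 = 11.

11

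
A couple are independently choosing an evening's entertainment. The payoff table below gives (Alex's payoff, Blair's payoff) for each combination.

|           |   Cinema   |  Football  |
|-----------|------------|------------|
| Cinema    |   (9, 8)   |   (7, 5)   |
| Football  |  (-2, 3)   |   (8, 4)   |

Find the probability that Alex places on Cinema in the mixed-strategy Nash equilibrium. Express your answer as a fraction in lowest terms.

Alex's mix p on Cinema must make Blair indifferent between Cinema and Football.
Blair's payoff from Cinema: 8p + 3(1−p). From Football: 5p + 4(1−p).
Set equal: 3p = 1(1−p) → p = 1/4.

1/4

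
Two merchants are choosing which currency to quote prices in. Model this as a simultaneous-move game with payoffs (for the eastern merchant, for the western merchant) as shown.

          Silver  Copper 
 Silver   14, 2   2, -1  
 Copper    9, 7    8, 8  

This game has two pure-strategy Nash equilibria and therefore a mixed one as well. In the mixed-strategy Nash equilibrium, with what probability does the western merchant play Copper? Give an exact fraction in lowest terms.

5/11

The western merchant's mix q on Silver must make the eastern merchant indifferent between Silver and Copper.
The eastern merchant's payoff from Silver: 14q + 2(1−q). From Copper: 9q + 8(1−q).
Set equal: 5q = 6(1−q) → q = 6/11.
Probability on Copper is 1 − 6/11 = 5/11.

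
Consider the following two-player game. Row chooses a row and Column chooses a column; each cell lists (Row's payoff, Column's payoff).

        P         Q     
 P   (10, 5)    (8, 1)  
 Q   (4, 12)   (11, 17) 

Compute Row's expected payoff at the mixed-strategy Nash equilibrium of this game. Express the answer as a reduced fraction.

Column mixes with probability q on P, chosen so Row is indifferent: 10q + 8(1−q) = 4q + 11(1−q) gives q = 1/3.
Row's expected payoff (from either row, since indifferent) is 10·1/3 + 8·2/3 = 26/3.

26/3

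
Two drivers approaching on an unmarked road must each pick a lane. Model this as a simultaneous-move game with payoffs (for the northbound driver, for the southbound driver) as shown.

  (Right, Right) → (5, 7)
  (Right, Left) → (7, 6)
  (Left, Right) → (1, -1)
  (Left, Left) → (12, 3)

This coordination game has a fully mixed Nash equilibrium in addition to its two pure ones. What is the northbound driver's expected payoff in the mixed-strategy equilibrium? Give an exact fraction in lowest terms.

53/9

The southbound driver mixes with probability q on Right, chosen so the northbound driver is indifferent: 5q + 7(1−q) = 1q + 12(1−q) gives q = 5/9.
The northbound driver's expected payoff (from either row, since indifferent) is 5·5/9 + 7·4/9 = 53/9.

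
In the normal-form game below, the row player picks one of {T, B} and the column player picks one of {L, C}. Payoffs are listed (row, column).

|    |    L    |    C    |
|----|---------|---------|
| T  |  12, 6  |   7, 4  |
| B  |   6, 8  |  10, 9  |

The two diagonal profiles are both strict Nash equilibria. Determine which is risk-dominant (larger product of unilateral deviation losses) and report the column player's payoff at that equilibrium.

At (T, L): the row player loses 12 − 6 = 6 by deviating; the column player loses 6 − 4 = 2. Product = 6·2 = 12.
At (B, C): the row player loses 10 − 7 = 3 by deviating; the column player loses 9 − 8 = 1. Product = 3·1 = 3.
12 > 3, so (T, L) is risk-dominant. The column player's payoff there is 6.

6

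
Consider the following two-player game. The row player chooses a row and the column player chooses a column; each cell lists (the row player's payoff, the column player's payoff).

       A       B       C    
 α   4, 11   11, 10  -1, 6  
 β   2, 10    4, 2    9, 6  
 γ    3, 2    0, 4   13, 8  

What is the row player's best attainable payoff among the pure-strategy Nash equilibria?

(α, A) is a pure NE (the row player: 4 ≥ 3; the column player: 11 ≥ 10). The row player gets 4.
(γ, C) is a pure NE (the row player: 13 ≥ 9; the column player: 8 ≥ 4). The row player gets 13.
Every other cell has a profitable deviation for at least one player. Highest of {4, 13} is 13.

13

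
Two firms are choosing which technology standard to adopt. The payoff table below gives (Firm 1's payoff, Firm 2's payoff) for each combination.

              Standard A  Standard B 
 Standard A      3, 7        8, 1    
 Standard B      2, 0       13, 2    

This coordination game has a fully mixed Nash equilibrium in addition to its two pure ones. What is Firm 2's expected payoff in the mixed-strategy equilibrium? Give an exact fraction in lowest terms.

7/4

Firm 1 mixes with probability p on Standard A, chosen so Firm 2 is indifferent: 7p + 0(1−p) = 1p + 2(1−p) gives p = 1/4.
Firm 2's expected payoff is 7·1/4 + 0·3/4 = 7/4.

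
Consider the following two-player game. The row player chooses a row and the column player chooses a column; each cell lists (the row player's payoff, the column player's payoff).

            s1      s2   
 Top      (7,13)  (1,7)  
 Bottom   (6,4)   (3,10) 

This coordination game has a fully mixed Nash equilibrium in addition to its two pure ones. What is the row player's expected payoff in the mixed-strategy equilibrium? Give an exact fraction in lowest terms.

The column player mixes with probability q on s1, chosen so the row player is indifferent: 7q + 1(1−q) = 6q + 3(1−q) gives q = 2/3.
The row player's expected payoff (from either row, since indifferent) is 7·2/3 + 1·1/3 = 5.

5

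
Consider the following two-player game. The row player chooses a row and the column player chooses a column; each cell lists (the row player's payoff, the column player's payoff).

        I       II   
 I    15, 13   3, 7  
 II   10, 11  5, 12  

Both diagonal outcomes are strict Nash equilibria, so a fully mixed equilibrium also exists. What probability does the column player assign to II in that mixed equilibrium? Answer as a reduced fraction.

5/7

The column player's mix q on I must make the row player indifferent between I and II.
The row player's payoff from I: 15q + 3(1−q). From II: 10q + 5(1−q).
Set equal: 5q = 2(1−q) → q = 2/7.
Probability on II is 1 − 2/7 = 5/7.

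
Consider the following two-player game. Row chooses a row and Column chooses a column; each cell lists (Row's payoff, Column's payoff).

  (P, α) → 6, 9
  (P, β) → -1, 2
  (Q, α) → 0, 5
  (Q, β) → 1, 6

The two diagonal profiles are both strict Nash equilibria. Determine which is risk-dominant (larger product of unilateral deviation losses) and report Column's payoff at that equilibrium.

9

At (P, α): Row loses 6 − 0 = 6 by deviating; Column loses 9 − 2 = 7. Product = 6·7 = 42.
At (Q, β): Row loses 1 − (-1) = 2 by deviating; Column loses 6 − 5 = 1. Product = 2·1 = 2.
42 > 2, so (P, α) is risk-dominant. Column's payoff there is 9.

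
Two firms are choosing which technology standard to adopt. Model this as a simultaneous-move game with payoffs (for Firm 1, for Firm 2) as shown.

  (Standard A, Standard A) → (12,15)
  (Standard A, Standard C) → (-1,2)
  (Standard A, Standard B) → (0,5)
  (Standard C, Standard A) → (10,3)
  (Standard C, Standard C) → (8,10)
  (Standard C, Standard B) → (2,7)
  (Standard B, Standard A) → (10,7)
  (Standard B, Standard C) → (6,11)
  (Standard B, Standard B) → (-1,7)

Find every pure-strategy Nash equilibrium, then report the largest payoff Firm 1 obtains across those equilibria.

Both Standard A is a pure NE (Firm 1: 12 ≥ 10; Firm 2: 15 ≥ 5). Firm 1 gets 12.
Both Standard C is a pure NE (Firm 1: 8 ≥ 6; Firm 2: 10 ≥ 7). Firm 1 gets 8.
Every other cell has a profitable deviation for at least one player. Highest of {12, 8} is 12.

12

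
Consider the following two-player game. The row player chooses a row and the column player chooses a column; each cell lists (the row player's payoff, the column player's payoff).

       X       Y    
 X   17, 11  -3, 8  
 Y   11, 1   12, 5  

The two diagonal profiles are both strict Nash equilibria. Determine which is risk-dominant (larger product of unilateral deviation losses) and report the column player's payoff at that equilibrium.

5

At both X: the row player loses 17 − 11 = 6 by deviating; the column player loses 11 − 8 = 3. Product = 6·3 = 18.
At both Y: the row player loses 12 − (-3) = 15 by deviating; the column player loses 5 − 1 = 4. Product = 15·4 = 60.
60 > 18, so both Y is risk-dominant. The column player's payoff there is 5.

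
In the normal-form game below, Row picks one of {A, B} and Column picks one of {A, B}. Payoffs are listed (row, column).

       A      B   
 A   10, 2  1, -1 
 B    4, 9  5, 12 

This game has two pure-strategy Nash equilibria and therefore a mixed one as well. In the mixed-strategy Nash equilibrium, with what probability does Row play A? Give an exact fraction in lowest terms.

Row's mix p on A must make Column indifferent between A and B.
Column's payoff from A: 2p + 9(1−p). From B: (-1)p + 12(1−p).
Set equal: 3p = 3(1−p) → p = 3/6 = 1/2.

1/2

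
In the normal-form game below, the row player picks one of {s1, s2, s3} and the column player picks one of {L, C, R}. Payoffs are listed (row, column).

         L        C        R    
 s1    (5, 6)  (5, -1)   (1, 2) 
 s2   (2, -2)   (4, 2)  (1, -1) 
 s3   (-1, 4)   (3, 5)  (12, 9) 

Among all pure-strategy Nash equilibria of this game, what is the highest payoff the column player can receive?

9

(s1, L) is a pure NE (the row player: 5 ≥ 2; the column player: 6 ≥ 2). The column player gets 6.
(s3, R) is a pure NE (the row player: 12 ≥ 1; the column player: 9 ≥ 5). The column player gets 9.
Every other cell has a profitable deviation for at least one player. Highest of {6, 9} is 9.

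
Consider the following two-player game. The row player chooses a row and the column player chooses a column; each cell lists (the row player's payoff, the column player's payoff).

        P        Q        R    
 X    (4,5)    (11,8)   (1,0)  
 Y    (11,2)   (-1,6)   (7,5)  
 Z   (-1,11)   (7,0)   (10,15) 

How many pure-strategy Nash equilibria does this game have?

2

(X, Q): the row player gets 11 (best alternative 7); the column player gets 8 (best alternative 5). Neither deviates — NE.
(Z, R): the row player gets 10 (best alternative 7); the column player gets 15 (best alternative 11). Neither deviates — NE.
(X, P) is not a NE: the row player would switch to Y (11 > 4).
No other cell survives both best-response checks, so there are 2 pure NE.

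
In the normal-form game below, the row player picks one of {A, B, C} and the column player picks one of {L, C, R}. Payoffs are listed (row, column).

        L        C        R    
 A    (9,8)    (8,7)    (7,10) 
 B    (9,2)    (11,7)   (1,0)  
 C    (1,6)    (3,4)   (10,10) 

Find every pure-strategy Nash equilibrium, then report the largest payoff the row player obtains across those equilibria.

(B, C) is a pure NE (the row player: 11 ≥ 8; the column player: 7 ≥ 2). The row player gets 11.
(C, R) is a pure NE (the row player: 10 ≥ 7; the column player: 10 ≥ 6). The row player gets 10.
Every other cell has a profitable deviation for at least one player. Highest of {11, 10} is 11.

11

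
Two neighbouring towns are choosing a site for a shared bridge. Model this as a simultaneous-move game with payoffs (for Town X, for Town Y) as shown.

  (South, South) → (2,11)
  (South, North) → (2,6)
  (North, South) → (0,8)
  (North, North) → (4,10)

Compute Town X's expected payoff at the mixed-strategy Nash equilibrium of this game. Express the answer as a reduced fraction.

2

Town Y mixes with probability q on South, chosen so Town X is indifferent: 2q + 2(1−q) = 0q + 4(1−q) gives q = 1/2.
Town X's expected payoff (from either row, since indifferent) is 2·1/2 + 2·1/2 = 2.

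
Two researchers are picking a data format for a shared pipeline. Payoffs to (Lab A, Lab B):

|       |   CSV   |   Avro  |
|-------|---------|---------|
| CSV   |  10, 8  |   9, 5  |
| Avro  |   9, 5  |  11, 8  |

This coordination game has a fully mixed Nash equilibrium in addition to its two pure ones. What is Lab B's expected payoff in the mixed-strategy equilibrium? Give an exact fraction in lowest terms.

13/2

Lab A mixes with probability p on CSV, chosen so Lab B is indifferent: 8p + 5(1−p) = 5p + 8(1−p) gives p = 1/2.
Lab B's expected payoff is 8·1/2 + 5·1/2 = 13/2.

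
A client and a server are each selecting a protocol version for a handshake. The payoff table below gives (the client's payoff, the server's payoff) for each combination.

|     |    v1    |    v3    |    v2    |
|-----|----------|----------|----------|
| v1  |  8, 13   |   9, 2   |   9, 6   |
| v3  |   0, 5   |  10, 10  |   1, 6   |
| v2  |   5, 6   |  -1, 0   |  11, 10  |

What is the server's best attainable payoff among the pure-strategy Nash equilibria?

Both v1 is a pure NE (the client: 8 ≥ 5; the server: 13 ≥ 6). The server gets 13.
Both v3 is a pure NE (the client: 10 ≥ 9; the server: 10 ≥ 6). The server gets 10.
Both v2 is a pure NE (the client: 11 ≥ 9; the server: 10 ≥ 6). The server gets 10.
Every other cell has a profitable deviation for at least one player. Highest of {13, 10, 10} is 13.

13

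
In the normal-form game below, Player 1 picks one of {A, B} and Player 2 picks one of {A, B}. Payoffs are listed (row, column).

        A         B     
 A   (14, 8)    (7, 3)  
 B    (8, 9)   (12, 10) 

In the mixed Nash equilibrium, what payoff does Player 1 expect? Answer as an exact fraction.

112/11

Player 2 mixes with probability q on A, chosen so Player 1 is indifferent: 14q + 7(1−q) = 8q + 12(1−q) gives q = 5/11.
Player 1's expected payoff (from either row, since indifferent) is 14·5/11 + 7·6/11 = 112/11.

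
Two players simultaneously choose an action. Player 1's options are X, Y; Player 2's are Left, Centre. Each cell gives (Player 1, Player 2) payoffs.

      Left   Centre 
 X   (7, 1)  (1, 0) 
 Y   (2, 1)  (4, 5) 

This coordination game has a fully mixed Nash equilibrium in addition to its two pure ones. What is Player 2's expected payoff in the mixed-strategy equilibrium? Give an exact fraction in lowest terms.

1

Player 1 mixes with probability p on X, chosen so Player 2 is indifferent: 1p + 1(1−p) = 0p + 5(1−p) gives p = 4/5.
Player 2's expected payoff is 1·4/5 + 1·1/5 = 1.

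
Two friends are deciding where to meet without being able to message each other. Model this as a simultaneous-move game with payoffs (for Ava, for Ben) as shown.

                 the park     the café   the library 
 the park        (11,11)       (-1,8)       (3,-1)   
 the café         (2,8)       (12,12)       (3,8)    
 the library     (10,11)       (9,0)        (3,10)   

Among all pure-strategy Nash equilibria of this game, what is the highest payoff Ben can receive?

12

Both the park is a pure NE (Ava: 11 ≥ 10; Ben: 11 ≥ 8). Ben gets 11.
Both the café is a pure NE (Ava: 12 ≥ 9; Ben: 12 ≥ 8). Ben gets 12.
Every other cell has a profitable deviation for at least one player. Highest of {11, 12} is 12.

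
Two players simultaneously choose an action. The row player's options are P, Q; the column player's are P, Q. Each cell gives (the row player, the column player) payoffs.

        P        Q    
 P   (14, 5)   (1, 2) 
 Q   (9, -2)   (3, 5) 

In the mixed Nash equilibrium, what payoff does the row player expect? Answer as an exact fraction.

The column player mixes with probability q on P, chosen so the row player is indifferent: 14q + 1(1−q) = 9q + 3(1−q) gives q = 2/7.
The row player's expected payoff (from either row, since indifferent) is 14·2/7 + 1·5/7 = 33/7.

33/7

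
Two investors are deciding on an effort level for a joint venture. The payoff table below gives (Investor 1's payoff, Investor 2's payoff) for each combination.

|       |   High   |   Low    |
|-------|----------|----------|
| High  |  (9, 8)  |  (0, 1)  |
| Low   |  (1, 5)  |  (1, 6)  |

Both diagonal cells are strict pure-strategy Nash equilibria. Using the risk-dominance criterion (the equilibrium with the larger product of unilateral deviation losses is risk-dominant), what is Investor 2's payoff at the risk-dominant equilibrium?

8

At both High: Investor 1 loses 9 − 1 = 8 by deviating; Investor 2 loses 8 − 1 = 7. Product = 8·7 = 56.
At both Low: Investor 1 loses 1 − 0 = 1 by deviating; Investor 2 loses 6 − 5 = 1. Product = 1·1 = 1.
56 > 1, so both High is risk-dominant. Investor 2's payoff there is 8.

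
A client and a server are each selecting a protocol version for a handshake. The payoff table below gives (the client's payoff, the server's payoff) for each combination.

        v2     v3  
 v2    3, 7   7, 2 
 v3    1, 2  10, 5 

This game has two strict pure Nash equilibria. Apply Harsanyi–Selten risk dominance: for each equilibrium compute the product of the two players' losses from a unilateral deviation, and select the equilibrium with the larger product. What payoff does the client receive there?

3

At both v2: the client loses 3 − 1 = 2 by deviating; the server loses 7 − 2 = 5. Product = 2·5 = 10.
At both v3: the client loses 10 − 7 = 3 by deviating; the server loses 5 − 2 = 3. Product = 3·3 = 9.
10 > 9, so both v2 is risk-dominant. The client's payoff there is 3.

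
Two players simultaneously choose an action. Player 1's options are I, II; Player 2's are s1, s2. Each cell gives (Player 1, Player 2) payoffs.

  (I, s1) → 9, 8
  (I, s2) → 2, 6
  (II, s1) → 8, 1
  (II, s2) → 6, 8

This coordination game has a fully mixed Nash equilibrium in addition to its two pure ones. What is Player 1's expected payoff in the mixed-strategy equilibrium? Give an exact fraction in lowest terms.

Player 2 mixes with probability q on s1, chosen so Player 1 is indifferent: 9q + 2(1−q) = 8q + 6(1−q) gives q = 4/5.
Player 1's expected payoff (from either row, since indifferent) is 9·4/5 + 2·1/5 = 38/5.

38/5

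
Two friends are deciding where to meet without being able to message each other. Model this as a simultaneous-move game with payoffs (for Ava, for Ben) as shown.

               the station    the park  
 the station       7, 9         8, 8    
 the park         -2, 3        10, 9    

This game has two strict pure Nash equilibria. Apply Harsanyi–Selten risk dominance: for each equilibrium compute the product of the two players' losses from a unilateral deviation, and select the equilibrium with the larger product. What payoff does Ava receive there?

At both the station: Ava loses 7 − (-2) = 9 by deviating; Ben loses 9 − 8 = 1. Product = 9·1 = 9.
At both the park: Ava loses 10 − 8 = 2 by deviating; Ben loses 9 − 3 = 6. Product = 2·6 = 12.
12 > 9, so both the park is risk-dominant. Ava's payoff there is 10.

10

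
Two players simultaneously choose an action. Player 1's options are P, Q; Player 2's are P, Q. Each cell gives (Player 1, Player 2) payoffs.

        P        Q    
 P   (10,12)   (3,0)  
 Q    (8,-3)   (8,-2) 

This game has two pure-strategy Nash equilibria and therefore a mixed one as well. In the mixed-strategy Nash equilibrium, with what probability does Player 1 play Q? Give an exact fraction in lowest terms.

Player 1's mix p on P must make Player 2 indifferent between P and Q.
Player 2's payoff from P: 12p + (-3)(1−p). From Q: 0p + (-2)(1−p).
Set equal: 12p = 1(1−p) → p = 1/13.
Probability on Q is 1 − 1/13 = 12/13.

12/13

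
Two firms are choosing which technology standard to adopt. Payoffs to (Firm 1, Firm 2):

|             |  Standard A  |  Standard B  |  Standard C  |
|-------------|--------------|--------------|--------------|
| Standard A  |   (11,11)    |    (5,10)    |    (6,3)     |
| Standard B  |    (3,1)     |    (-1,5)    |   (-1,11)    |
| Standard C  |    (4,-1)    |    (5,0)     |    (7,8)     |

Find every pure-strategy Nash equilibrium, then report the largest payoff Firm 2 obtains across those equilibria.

11

Both Standard A is a pure NE (Firm 1: 11 ≥ 4; Firm 2: 11 ≥ 10). Firm 2 gets 11.
Both Standard C is a pure NE (Firm 1: 7 ≥ 6; Firm 2: 8 ≥ 0). Firm 2 gets 8.
Every other cell has a profitable deviation for at least one player. Highest of {11, 8} is 11.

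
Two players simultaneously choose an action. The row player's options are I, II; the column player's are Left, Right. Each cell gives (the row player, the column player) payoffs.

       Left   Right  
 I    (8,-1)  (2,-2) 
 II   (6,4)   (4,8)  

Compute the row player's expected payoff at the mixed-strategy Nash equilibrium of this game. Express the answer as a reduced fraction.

The column player mixes with probability q on Left, chosen so the row player is indifferent: 8q + 2(1−q) = 6q + 4(1−q) gives q = 1/2.
The row player's expected payoff (from either row, since indifferent) is 8·1/2 + 2·1/2 = 5.

5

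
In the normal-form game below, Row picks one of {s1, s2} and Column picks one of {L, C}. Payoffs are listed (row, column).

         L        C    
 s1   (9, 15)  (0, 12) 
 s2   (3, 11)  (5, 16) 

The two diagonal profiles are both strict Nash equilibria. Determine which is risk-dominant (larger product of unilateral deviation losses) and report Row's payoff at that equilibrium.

At (s1, L): Row loses 9 − 3 = 6 by deviating; Column loses 15 − 12 = 3. Product = 6·3 = 18.
At (s2, C): Row loses 5 − 0 = 5 by deviating; Column loses 16 − 11 = 5. Product = 5·5 = 25.
25 > 18, so (s2, C) is risk-dominant. Row's payoff there is 5.

5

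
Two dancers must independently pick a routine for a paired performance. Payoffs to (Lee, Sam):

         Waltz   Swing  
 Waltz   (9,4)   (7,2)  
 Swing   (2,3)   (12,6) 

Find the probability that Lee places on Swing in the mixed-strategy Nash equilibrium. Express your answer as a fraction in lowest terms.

Lee's mix p on Waltz must make Sam indifferent between Waltz and Swing.
Sam's payoff from Waltz: 4p + 3(1−p). From Swing: 2p + 6(1−p).
Set equal: 2p = 3(1−p) → p = 3/5.
Probability on Swing is 1 − 3/5 = 2/5.

2/5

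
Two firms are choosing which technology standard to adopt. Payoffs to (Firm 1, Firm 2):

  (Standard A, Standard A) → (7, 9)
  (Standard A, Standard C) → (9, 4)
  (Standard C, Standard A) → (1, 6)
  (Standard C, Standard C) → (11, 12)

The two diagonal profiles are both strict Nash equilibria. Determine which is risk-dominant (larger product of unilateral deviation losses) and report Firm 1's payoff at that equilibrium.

At both Standard A: Firm 1 loses 7 − 1 = 6 by deviating; Firm 2 loses 9 − 4 = 5. Product = 6·5 = 30.
At both Standard C: Firm 1 loses 11 − 9 = 2 by deviating; Firm 2 loses 12 − 6 = 6. Product = 2·6 = 12.
30 > 12, so both Standard A is risk-dominant. Firm 1's payoff there is 7.

7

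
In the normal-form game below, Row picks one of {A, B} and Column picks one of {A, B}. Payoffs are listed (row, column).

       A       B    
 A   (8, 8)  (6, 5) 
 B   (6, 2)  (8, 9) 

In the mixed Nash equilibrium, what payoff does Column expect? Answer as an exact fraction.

Row mixes with probability p on A, chosen so Column is indifferent: 8p + 2(1−p) = 5p + 9(1−p) gives p = 7/10.
Column's expected payoff is 8·7/10 + 2·3/10 = 31/5.

31/5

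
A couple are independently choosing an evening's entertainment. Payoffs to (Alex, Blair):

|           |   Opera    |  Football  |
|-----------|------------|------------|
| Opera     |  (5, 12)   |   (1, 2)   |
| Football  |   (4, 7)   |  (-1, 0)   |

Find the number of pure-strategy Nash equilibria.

1

Both Opera: Alex gets 5 (best alternative 4); Blair gets 12 (best alternative 2). Neither deviates — NE.
Both Football is not a NE: Alex would switch to Opera (1 > -1).
No other cell survives both best-response checks, so there is 1 pure NE.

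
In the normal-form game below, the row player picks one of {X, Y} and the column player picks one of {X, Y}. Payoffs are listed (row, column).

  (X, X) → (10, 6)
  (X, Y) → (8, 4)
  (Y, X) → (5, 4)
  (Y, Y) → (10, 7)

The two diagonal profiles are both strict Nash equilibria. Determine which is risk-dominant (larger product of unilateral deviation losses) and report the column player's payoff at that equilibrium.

6

At both X: the row player loses 10 − 5 = 5 by deviating; the column player loses 6 − 4 = 2. Product = 5·2 = 10.
At both Y: the row player loses 10 − 8 = 2 by deviating; the column player loses 7 − 4 = 3. Product = 2·3 = 6.
10 > 6, so both X is risk-dominant. The column player's payoff there is 6.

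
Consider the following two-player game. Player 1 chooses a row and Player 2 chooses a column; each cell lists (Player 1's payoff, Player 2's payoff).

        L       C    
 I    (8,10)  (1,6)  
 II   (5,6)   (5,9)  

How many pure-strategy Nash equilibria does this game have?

2

(I, L): Player 1 gets 8 (best alternative 5); Player 2 gets 10 (best alternative 6). Neither deviates — NE.
(II, C): Player 1 gets 5 (best alternative 1); Player 2 gets 9 (best alternative 6). Neither deviates — NE.
(II, L) is not a NE: Player 1 would switch to I (8 > 5).
No other cell survives both best-response checks, so there are 2 pure NE.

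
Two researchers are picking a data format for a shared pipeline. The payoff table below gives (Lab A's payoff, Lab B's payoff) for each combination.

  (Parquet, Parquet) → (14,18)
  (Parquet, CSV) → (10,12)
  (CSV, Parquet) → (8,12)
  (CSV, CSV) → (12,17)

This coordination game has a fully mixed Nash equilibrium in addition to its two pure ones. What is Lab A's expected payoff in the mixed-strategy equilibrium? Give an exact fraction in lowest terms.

Lab B mixes with probability q on Parquet, chosen so Lab A is indifferent: 14q + 10(1−q) = 8q + 12(1−q) gives q = 1/4.
Lab A's expected payoff (from either row, since indifferent) is 14·1/4 + 10·3/4 = 11.

11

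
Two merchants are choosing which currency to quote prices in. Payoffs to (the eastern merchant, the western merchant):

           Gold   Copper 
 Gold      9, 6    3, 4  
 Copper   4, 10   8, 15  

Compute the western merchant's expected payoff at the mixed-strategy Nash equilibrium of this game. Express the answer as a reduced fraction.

50/7

The eastern merchant mixes with probability p on Gold, chosen so the western merchant is indifferent: 6p + 10(1−p) = 4p + 15(1−p) gives p = 5/7.
The western merchant's expected payoff is 6·5/7 + 10·2/7 = 50/7.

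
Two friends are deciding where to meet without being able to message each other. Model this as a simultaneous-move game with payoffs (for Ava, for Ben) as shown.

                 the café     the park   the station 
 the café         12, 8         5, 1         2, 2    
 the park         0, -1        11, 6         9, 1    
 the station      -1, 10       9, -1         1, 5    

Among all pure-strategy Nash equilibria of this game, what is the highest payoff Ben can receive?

8

Both the café is a pure NE (Ava: 12 ≥ 0; Ben: 8 ≥ 2). Ben gets 8.
Both the park is a pure NE (Ava: 11 ≥ 9; Ben: 6 ≥ 1). Ben gets 6.
Every other cell has a profitable deviation for at least one player. Highest of {8, 6} is 8.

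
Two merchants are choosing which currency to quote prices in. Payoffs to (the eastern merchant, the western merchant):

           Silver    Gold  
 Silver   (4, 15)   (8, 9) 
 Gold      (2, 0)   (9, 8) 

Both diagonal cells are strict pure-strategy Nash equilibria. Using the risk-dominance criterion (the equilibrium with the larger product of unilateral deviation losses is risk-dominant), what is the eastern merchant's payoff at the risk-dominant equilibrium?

4

At both Silver: the eastern merchant loses 4 − 2 = 2 by deviating; the western merchant loses 15 − 9 = 6. Product = 2·6 = 12.
At both Gold: the eastern merchant loses 9 − 8 = 1 by deviating; the western merchant loses 8 − 0 = 8. Product = 1·8 = 8.
12 > 8, so both Silver is risk-dominant. The eastern merchant's payoff there is 4.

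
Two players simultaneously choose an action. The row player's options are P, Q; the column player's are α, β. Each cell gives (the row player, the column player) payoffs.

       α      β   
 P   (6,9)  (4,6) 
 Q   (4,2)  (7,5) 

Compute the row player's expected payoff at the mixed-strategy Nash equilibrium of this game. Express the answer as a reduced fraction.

The column player mixes with probability q on α, chosen so the row player is indifferent: 6q + 4(1−q) = 4q + 7(1−q) gives q = 3/5.
The row player's expected payoff (from either row, since indifferent) is 6·3/5 + 4·2/5 = 26/5.

26/5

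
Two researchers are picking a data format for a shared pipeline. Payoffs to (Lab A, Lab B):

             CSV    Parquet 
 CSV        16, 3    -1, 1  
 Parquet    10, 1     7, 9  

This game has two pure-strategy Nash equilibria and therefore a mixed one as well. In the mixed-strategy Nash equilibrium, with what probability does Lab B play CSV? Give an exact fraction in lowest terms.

Lab B's mix q on CSV must make Lab A indifferent between CSV and Parquet.
Lab A's payoff from CSV: 16q + (-1)(1−q). From Parquet: 10q + 7(1−q).
Set equal: 6q = 8(1−q) → q = 8/14 = 4/7.

4/7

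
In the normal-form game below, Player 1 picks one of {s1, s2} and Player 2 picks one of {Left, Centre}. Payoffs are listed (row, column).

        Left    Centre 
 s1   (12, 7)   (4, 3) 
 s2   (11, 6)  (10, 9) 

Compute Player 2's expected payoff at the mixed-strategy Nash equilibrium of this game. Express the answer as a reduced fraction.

Player 1 mixes with probability p on s1, chosen so Player 2 is indifferent: 7p + 6(1−p) = 3p + 9(1−p) gives p = 3/7.
Player 2's expected payoff is 7·3/7 + 6·4/7 = 45/7.

45/7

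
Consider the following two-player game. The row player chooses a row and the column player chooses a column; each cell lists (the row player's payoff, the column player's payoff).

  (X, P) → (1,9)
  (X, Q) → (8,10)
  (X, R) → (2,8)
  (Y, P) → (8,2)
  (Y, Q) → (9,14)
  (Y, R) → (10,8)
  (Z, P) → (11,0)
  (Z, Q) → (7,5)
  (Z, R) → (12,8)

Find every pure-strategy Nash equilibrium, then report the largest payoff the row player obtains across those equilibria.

12

(Y, Q) is a pure NE (the row player: 9 ≥ 8; the column player: 14 ≥ 8). The row player gets 9.
(Z, R) is a pure NE (the row player: 12 ≥ 10; the column player: 8 ≥ 5). The row player gets 12.
Every other cell has a profitable deviation for at least one player. Highest of {9, 12} is 12.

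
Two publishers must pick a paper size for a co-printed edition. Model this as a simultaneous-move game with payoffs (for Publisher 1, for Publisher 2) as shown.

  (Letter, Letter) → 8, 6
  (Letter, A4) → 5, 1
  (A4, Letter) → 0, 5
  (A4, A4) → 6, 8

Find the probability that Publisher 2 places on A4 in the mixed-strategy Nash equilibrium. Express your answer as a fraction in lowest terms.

Publisher 2's mix q on Letter must make Publisher 1 indifferent between Letter and A4.
Publisher 1's payoff from Letter: 8q + 5(1−q). From A4: 0q + 6(1−q).
Set equal: 8q = 1(1−q) → q = 1/9.
Probability on A4 is 1 − 1/9 = 8/9.

8/9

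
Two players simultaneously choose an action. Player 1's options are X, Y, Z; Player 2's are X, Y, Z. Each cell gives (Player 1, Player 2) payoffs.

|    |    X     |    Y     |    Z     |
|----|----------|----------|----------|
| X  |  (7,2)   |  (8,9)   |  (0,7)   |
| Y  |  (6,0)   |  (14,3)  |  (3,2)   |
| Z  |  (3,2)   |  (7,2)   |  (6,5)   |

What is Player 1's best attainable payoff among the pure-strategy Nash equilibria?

14

Both Y is a pure NE (Player 1: 14 ≥ 8; Player 2: 3 ≥ 2). Player 1 gets 14.
Both Z is a pure NE (Player 1: 6 ≥ 3; Player 2: 5 ≥ 2). Player 1 gets 6.
Every other cell has a profitable deviation for at least one player. Highest of {14, 6} is 14.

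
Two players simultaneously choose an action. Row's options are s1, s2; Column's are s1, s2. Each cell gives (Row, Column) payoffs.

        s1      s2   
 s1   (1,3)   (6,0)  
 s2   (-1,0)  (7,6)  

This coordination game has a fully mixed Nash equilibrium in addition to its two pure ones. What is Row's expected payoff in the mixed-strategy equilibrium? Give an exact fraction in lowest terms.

13/3

Column mixes with probability q on s1, chosen so Row is indifferent: 1q + 6(1−q) = (-1)q + 7(1−q) gives q = 1/3.
Row's expected payoff (from either row, since indifferent) is 1·1/3 + 6·2/3 = 13/3.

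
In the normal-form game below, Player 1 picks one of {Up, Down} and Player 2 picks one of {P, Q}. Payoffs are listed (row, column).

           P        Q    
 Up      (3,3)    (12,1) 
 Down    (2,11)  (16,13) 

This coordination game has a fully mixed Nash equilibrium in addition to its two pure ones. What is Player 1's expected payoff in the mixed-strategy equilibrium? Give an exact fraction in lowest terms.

24/5

Player 2 mixes with probability q on P, chosen so Player 1 is indifferent: 3q + 12(1−q) = 2q + 16(1−q) gives q = 4/5.
Player 1's expected payoff (from either row, since indifferent) is 3·4/5 + 12·1/5 = 24/5.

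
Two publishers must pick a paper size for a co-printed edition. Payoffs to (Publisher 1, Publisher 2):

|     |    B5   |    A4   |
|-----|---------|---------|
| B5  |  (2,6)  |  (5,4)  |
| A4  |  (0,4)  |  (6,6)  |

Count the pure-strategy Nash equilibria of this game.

Both B5: Publisher 1 gets 2 (best alternative 0); Publisher 2 gets 6 (best alternative 4). Neither deviates — NE.
Both A4: Publisher 1 gets 6 (best alternative 5); Publisher 2 gets 6 (best alternative 4). Neither deviates — NE.
(B5, A4) is not a NE: Publisher 1 would switch to A4 (6 > 5).
No other cell survives both best-response checks, so there are 2 pure NE.

2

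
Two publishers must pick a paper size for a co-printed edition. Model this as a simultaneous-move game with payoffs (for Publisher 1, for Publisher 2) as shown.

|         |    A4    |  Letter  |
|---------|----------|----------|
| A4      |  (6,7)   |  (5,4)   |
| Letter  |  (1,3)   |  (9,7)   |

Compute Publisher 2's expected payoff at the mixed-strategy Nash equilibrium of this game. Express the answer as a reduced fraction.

37/7

Publisher 1 mixes with probability p on A4, chosen so Publisher 2 is indifferent: 7p + 3(1−p) = 4p + 7(1−p) gives p = 4/7.
Publisher 2's expected payoff is 7·4/7 + 3·3/7 = 37/7.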